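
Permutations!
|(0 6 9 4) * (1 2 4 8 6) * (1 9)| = |(0 9 8 6 1 2 4)| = 7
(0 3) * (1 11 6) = (0 3)(1 11 6) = [3, 11, 2, 0, 4, 5, 1, 7, 8, 9, 10, 6]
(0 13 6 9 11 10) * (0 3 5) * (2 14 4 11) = (0 13 6 9 2 14 4 11 10 3 5) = [13, 1, 14, 5, 11, 0, 9, 7, 8, 2, 3, 10, 12, 6, 4]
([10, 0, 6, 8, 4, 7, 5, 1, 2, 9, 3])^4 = (0 2 1 8 7 3 5 10 6)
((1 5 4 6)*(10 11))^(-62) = (11)(1 4)(5 6)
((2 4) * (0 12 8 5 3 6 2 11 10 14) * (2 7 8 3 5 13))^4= ((0 12 3 6 7 8 13 2 4 11 10 14))^4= (0 7 4)(2 14 6)(3 13 10)(8 11 12)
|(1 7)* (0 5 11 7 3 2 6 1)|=|(0 5 11 7)(1 3 2 6)|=4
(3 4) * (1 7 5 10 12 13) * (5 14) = (1 7 14 5 10 12 13)(3 4) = [0, 7, 2, 4, 3, 10, 6, 14, 8, 9, 12, 11, 13, 1, 5]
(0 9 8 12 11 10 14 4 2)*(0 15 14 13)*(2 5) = [9, 1, 15, 3, 5, 2, 6, 7, 12, 8, 13, 10, 11, 0, 4, 14] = (0 9 8 12 11 10 13)(2 15 14 4 5)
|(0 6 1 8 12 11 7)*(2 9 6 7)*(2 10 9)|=14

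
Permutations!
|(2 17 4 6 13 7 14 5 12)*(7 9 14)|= |(2 17 4 6 13 9 14 5 12)|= 9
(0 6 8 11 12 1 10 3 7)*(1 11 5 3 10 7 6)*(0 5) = (0 1 7 5 3 6 8)(11 12) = [1, 7, 2, 6, 4, 3, 8, 5, 0, 9, 10, 12, 11]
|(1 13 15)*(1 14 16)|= 5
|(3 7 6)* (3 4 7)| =3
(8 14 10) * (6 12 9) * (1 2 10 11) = (1 2 10 8 14 11)(6 12 9) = [0, 2, 10, 3, 4, 5, 12, 7, 14, 6, 8, 1, 9, 13, 11]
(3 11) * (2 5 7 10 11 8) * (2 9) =(2 5 7 10 11 3 8 9) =[0, 1, 5, 8, 4, 7, 6, 10, 9, 2, 11, 3]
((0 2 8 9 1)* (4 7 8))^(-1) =((0 2 4 7 8 9 1))^(-1) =(0 1 9 8 7 4 2)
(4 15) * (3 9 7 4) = (3 9 7 4 15) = [0, 1, 2, 9, 15, 5, 6, 4, 8, 7, 10, 11, 12, 13, 14, 3]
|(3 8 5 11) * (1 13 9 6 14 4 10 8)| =11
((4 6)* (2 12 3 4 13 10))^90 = (2 10 13 6 4 3 12)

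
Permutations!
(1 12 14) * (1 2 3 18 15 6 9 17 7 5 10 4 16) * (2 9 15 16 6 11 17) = (1 12 14 9 2 3 18 16)(4 6 15 11 17 7 5 10) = [0, 12, 3, 18, 6, 10, 15, 5, 8, 2, 4, 17, 14, 13, 9, 11, 1, 7, 16]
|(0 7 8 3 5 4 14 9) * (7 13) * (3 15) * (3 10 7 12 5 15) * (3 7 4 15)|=18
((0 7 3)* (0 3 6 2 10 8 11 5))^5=(0 8 6 5 10 7 11 2)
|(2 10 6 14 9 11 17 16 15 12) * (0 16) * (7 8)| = |(0 16 15 12 2 10 6 14 9 11 17)(7 8)| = 22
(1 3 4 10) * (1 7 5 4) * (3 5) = (1 5 4 10 7 3) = [0, 5, 2, 1, 10, 4, 6, 3, 8, 9, 7]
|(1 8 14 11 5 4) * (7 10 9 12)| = |(1 8 14 11 5 4)(7 10 9 12)| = 12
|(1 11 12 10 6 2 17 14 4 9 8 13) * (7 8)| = |(1 11 12 10 6 2 17 14 4 9 7 8 13)| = 13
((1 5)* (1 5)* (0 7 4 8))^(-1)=((0 7 4 8))^(-1)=(0 8 4 7)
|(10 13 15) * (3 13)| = |(3 13 15 10)| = 4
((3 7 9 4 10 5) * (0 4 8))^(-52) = ((0 4 10 5 3 7 9 8))^(-52) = (0 3)(4 7)(5 8)(9 10)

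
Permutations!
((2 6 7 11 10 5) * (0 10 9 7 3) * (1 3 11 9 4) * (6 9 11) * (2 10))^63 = ((0 2 9 7 11 4 1 3)(5 10))^63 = (0 3 1 4 11 7 9 2)(5 10)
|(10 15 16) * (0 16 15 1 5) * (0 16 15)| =|(0 15)(1 5 16 10)| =4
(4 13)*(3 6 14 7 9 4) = (3 6 14 7 9 4 13) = [0, 1, 2, 6, 13, 5, 14, 9, 8, 4, 10, 11, 12, 3, 7]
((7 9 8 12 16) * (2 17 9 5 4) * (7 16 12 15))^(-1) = ((2 17 9 8 15 7 5 4))^(-1) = (2 4 5 7 15 8 9 17)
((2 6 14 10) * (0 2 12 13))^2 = ((0 2 6 14 10 12 13))^2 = (0 6 10 13 2 14 12)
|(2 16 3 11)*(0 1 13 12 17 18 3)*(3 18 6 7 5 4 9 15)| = 15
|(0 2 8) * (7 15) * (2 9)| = 4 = |(0 9 2 8)(7 15)|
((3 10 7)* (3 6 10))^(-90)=((6 10 7))^(-90)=(10)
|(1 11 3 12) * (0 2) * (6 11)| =|(0 2)(1 6 11 3 12)| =10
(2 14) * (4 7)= (2 14)(4 7)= [0, 1, 14, 3, 7, 5, 6, 4, 8, 9, 10, 11, 12, 13, 2]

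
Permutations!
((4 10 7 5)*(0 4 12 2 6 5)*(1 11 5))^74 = (0 10)(1 5 2)(4 7)(6 11 12)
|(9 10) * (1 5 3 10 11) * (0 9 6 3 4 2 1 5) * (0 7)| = 24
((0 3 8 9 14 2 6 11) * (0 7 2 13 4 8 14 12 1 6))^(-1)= (0 2 7 11 6 1 12 9 8 4 13 14 3)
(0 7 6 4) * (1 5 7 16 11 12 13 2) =(0 16 11 12 13 2 1 5 7 6 4) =[16, 5, 1, 3, 0, 7, 4, 6, 8, 9, 10, 12, 13, 2, 14, 15, 11]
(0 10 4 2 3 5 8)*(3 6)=(0 10 4 2 6 3 5 8)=[10, 1, 6, 5, 2, 8, 3, 7, 0, 9, 4]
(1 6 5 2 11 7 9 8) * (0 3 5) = (0 3 5 2 11 7 9 8 1 6) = [3, 6, 11, 5, 4, 2, 0, 9, 1, 8, 10, 7]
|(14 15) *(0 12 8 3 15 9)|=7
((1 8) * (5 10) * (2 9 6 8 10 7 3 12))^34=((1 10 5 7 3 12 2 9 6 8))^34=(1 3 6 5 2)(7 9 10 12 8)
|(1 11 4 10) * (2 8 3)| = 12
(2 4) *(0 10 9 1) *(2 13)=(0 10 9 1)(2 4 13)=[10, 0, 4, 3, 13, 5, 6, 7, 8, 1, 9, 11, 12, 2]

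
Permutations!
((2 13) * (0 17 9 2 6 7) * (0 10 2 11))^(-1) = ((0 17 9 11)(2 13 6 7 10))^(-1) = (0 11 9 17)(2 10 7 6 13)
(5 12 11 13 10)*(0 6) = (0 6)(5 12 11 13 10) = [6, 1, 2, 3, 4, 12, 0, 7, 8, 9, 5, 13, 11, 10]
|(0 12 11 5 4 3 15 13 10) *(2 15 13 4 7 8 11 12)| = 28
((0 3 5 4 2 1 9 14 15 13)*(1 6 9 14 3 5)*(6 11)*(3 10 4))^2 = ((0 5 3 1 14 15 13)(2 11 6 9 10 4))^2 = (0 3 14 13 5 1 15)(2 6 10)(4 11 9)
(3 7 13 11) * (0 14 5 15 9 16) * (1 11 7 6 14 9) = (0 9 16)(1 11 3 6 14 5 15)(7 13) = [9, 11, 2, 6, 4, 15, 14, 13, 8, 16, 10, 3, 12, 7, 5, 1, 0]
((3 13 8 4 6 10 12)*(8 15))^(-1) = ((3 13 15 8 4 6 10 12))^(-1) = (3 12 10 6 4 8 15 13)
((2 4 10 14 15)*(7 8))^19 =((2 4 10 14 15)(7 8))^19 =(2 15 14 10 4)(7 8)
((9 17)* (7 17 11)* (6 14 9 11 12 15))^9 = (17)(6 15 12 9 14)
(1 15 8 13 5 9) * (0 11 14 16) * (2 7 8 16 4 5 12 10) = [11, 15, 7, 3, 5, 9, 6, 8, 13, 1, 2, 14, 10, 12, 4, 16, 0] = (0 11 14 4 5 9 1 15 16)(2 7 8 13 12 10)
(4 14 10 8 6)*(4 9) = (4 14 10 8 6 9) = [0, 1, 2, 3, 14, 5, 9, 7, 6, 4, 8, 11, 12, 13, 10]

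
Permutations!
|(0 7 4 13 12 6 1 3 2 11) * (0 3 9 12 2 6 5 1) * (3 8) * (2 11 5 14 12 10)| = |(0 7 4 13 11 8 3 6)(1 9 10 2 5)(12 14)| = 40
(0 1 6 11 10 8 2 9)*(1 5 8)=(0 5 8 2 9)(1 6 11 10)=[5, 6, 9, 3, 4, 8, 11, 7, 2, 0, 1, 10]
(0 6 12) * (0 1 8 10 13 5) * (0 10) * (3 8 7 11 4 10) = (0 6 12 1 7 11 4 10 13 5 3 8) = [6, 7, 2, 8, 10, 3, 12, 11, 0, 9, 13, 4, 1, 5]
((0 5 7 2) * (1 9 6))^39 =((0 5 7 2)(1 9 6))^39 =(9)(0 2 7 5)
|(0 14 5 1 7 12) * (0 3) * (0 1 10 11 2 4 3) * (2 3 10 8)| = 12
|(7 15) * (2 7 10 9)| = |(2 7 15 10 9)| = 5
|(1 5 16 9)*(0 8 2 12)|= 4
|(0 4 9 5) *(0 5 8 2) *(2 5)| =6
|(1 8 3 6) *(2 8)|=5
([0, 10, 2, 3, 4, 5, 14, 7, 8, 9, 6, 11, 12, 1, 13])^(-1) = (1 13 14 6 10)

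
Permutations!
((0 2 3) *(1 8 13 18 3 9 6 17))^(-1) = ((0 2 9 6 17 1 8 13 18 3))^(-1) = (0 3 18 13 8 1 17 6 9 2)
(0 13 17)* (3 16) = (0 13 17)(3 16) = [13, 1, 2, 16, 4, 5, 6, 7, 8, 9, 10, 11, 12, 17, 14, 15, 3, 0]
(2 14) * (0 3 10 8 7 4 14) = (0 3 10 8 7 4 14 2) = [3, 1, 0, 10, 14, 5, 6, 4, 7, 9, 8, 11, 12, 13, 2]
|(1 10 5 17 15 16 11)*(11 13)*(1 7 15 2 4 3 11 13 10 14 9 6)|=20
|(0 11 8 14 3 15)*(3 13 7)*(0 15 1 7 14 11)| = 6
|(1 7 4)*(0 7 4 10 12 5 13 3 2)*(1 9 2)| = |(0 7 10 12 5 13 3 1 4 9 2)| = 11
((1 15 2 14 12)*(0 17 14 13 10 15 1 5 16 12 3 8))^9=((0 17 14 3 8)(2 13 10 15)(5 16 12))^9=(0 8 3 14 17)(2 13 10 15)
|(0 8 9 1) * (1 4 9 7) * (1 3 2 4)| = 8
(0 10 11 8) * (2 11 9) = (0 10 9 2 11 8) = [10, 1, 11, 3, 4, 5, 6, 7, 0, 2, 9, 8]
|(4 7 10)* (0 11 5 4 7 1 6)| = |(0 11 5 4 1 6)(7 10)| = 6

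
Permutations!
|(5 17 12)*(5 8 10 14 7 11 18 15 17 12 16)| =11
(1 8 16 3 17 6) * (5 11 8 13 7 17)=(1 13 7 17 6)(3 5 11 8 16)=[0, 13, 2, 5, 4, 11, 1, 17, 16, 9, 10, 8, 12, 7, 14, 15, 3, 6]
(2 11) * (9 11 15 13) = (2 15 13 9 11) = [0, 1, 15, 3, 4, 5, 6, 7, 8, 11, 10, 2, 12, 9, 14, 13]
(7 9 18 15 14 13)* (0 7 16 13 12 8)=(0 7 9 18 15 14 12 8)(13 16)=[7, 1, 2, 3, 4, 5, 6, 9, 0, 18, 10, 11, 8, 16, 12, 14, 13, 17, 15]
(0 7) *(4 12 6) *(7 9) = [9, 1, 2, 3, 12, 5, 4, 0, 8, 7, 10, 11, 6] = (0 9 7)(4 12 6)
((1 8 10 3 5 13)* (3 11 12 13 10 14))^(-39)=(1 11 3)(5 8 12)(10 14 13)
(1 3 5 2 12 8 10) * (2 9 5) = [0, 3, 12, 2, 4, 9, 6, 7, 10, 5, 1, 11, 8] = (1 3 2 12 8 10)(5 9)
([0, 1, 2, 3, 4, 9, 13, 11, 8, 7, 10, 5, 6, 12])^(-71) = [0, 1, 2, 3, 4, 9, 13, 11, 8, 7, 10, 5, 6, 12]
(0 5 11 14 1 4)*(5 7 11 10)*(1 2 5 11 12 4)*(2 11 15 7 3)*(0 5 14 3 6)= (0 6)(2 14 11 3)(4 5 10 15 7 12)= [6, 1, 14, 2, 5, 10, 0, 12, 8, 9, 15, 3, 4, 13, 11, 7]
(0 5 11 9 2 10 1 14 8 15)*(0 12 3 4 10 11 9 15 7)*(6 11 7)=(0 5 9 2 7)(1 14 8 6 11 15 12 3 4 10)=[5, 14, 7, 4, 10, 9, 11, 0, 6, 2, 1, 15, 3, 13, 8, 12]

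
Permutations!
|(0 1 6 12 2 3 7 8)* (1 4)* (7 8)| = |(0 4 1 6 12 2 3 8)| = 8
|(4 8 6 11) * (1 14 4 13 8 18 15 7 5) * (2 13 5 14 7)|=12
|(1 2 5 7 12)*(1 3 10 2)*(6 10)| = 7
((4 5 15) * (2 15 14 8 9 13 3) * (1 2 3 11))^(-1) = ((1 2 15 4 5 14 8 9 13 11))^(-1) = (1 11 13 9 8 14 5 4 15 2)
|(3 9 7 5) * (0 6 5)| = |(0 6 5 3 9 7)| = 6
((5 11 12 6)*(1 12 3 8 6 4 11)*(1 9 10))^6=((1 12 4 11 3 8 6 5 9 10))^6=(1 6 4 9 3)(5 11 10 8 12)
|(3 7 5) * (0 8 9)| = 3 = |(0 8 9)(3 7 5)|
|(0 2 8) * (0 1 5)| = |(0 2 8 1 5)| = 5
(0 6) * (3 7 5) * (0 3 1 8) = (0 6 3 7 5 1 8) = [6, 8, 2, 7, 4, 1, 3, 5, 0]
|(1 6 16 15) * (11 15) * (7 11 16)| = |(16)(1 6 7 11 15)| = 5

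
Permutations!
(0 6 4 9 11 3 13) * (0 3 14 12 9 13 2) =(0 6 4 13 3 2)(9 11 14 12) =[6, 1, 0, 2, 13, 5, 4, 7, 8, 11, 10, 14, 9, 3, 12]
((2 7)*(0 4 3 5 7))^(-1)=(0 2 7 5 3 4)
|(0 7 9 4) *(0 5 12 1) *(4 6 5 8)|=|(0 7 9 6 5 12 1)(4 8)|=14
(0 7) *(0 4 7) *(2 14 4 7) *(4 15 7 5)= (2 14 15 7 5 4)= [0, 1, 14, 3, 2, 4, 6, 5, 8, 9, 10, 11, 12, 13, 15, 7]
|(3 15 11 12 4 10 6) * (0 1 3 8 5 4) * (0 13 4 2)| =|(0 1 3 15 11 12 13 4 10 6 8 5 2)| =13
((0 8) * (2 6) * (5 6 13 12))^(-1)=((0 8)(2 13 12 5 6))^(-1)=(0 8)(2 6 5 12 13)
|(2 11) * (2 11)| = |(11)| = 1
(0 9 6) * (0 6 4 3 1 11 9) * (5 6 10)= (1 11 9 4 3)(5 6 10)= [0, 11, 2, 1, 3, 6, 10, 7, 8, 4, 5, 9]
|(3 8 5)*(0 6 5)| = |(0 6 5 3 8)| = 5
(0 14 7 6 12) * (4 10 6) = [14, 1, 2, 3, 10, 5, 12, 4, 8, 9, 6, 11, 0, 13, 7] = (0 14 7 4 10 6 12)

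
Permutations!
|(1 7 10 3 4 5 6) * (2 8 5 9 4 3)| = |(1 7 10 2 8 5 6)(4 9)| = 14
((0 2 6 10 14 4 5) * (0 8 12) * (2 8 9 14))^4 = ((0 8 12)(2 6 10)(4 5 9 14))^4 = (14)(0 8 12)(2 6 10)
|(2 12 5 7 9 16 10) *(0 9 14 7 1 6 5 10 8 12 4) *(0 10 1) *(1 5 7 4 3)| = 24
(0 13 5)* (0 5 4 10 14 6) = (0 13 4 10 14 6) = [13, 1, 2, 3, 10, 5, 0, 7, 8, 9, 14, 11, 12, 4, 6]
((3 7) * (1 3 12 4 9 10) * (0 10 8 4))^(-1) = (0 12 7 3 1 10)(4 8 9)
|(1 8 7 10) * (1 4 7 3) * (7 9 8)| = 7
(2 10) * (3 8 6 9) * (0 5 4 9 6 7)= [5, 1, 10, 8, 9, 4, 6, 0, 7, 3, 2]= (0 5 4 9 3 8 7)(2 10)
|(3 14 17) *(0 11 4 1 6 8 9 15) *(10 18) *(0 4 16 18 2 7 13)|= |(0 11 16 18 10 2 7 13)(1 6 8 9 15 4)(3 14 17)|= 24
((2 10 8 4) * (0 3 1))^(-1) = ((0 3 1)(2 10 8 4))^(-1) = (0 1 3)(2 4 8 10)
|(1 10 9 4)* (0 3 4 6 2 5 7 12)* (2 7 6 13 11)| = 13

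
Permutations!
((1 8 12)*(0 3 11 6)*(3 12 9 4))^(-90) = ((0 12 1 8 9 4 3 11 6))^(-90) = (12)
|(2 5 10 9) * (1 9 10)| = |(10)(1 9 2 5)| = 4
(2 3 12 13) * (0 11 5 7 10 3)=(0 11 5 7 10 3 12 13 2)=[11, 1, 0, 12, 4, 7, 6, 10, 8, 9, 3, 5, 13, 2]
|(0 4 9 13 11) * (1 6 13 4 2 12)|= |(0 2 12 1 6 13 11)(4 9)|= 14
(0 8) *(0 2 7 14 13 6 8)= [0, 1, 7, 3, 4, 5, 8, 14, 2, 9, 10, 11, 12, 6, 13]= (2 7 14 13 6 8)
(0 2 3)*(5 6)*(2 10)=(0 10 2 3)(5 6)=[10, 1, 3, 0, 4, 6, 5, 7, 8, 9, 2]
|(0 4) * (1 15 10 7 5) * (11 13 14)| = 30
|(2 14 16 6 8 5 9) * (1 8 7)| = |(1 8 5 9 2 14 16 6 7)| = 9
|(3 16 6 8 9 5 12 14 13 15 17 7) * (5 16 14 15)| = 8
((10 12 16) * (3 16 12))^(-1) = ((3 16 10))^(-1) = (3 10 16)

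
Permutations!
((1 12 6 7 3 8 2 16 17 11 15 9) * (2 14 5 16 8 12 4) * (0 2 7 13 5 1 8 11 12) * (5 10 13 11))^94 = (0 7 1 8 15 6 17 5)(2 3 4 14 9 11 12 16)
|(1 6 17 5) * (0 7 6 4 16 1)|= |(0 7 6 17 5)(1 4 16)|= 15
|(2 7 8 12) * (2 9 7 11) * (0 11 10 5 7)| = |(0 11 2 10 5 7 8 12 9)| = 9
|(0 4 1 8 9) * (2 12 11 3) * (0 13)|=|(0 4 1 8 9 13)(2 12 11 3)|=12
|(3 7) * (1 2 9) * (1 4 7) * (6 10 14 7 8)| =|(1 2 9 4 8 6 10 14 7 3)| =10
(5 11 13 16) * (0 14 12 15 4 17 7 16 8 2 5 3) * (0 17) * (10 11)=[14, 1, 5, 17, 0, 10, 6, 16, 2, 9, 11, 13, 15, 8, 12, 4, 3, 7]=(0 14 12 15 4)(2 5 10 11 13 8)(3 17 7 16)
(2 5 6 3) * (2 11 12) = [0, 1, 5, 11, 4, 6, 3, 7, 8, 9, 10, 12, 2] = (2 5 6 3 11 12)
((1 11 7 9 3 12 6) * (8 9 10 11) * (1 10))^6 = (1 10 3)(6 9 7)(8 11 12)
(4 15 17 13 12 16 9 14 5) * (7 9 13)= (4 15 17 7 9 14 5)(12 16 13)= [0, 1, 2, 3, 15, 4, 6, 9, 8, 14, 10, 11, 16, 12, 5, 17, 13, 7]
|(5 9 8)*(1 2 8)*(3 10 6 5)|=|(1 2 8 3 10 6 5 9)|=8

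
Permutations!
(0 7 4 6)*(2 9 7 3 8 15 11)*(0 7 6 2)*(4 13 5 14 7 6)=[3, 1, 9, 8, 2, 14, 6, 13, 15, 4, 10, 0, 12, 5, 7, 11]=(0 3 8 15 11)(2 9 4)(5 14 7 13)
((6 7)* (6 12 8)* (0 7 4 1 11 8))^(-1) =((0 7 12)(1 11 8 6 4))^(-1) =(0 12 7)(1 4 6 8 11)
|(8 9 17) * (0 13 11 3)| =12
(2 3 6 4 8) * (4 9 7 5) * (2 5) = (2 3 6 9 7)(4 8 5) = [0, 1, 3, 6, 8, 4, 9, 2, 5, 7]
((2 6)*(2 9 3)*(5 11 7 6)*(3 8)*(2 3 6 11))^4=(11)(6 9 8)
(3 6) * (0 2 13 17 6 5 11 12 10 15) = (0 2 13 17 6 3 5 11 12 10 15) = [2, 1, 13, 5, 4, 11, 3, 7, 8, 9, 15, 12, 10, 17, 14, 0, 16, 6]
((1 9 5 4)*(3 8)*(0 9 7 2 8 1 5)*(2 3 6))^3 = ((0 9)(1 7 3)(2 8 6)(4 5))^3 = (0 9)(4 5)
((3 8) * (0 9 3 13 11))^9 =((0 9 3 8 13 11))^9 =(0 8)(3 11)(9 13)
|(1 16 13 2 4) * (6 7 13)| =|(1 16 6 7 13 2 4)| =7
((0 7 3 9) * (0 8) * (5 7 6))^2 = ((0 6 5 7 3 9 8))^2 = (0 5 3 8 6 7 9)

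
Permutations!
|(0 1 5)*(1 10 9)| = |(0 10 9 1 5)| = 5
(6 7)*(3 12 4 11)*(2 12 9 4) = (2 12)(3 9 4 11)(6 7) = [0, 1, 12, 9, 11, 5, 7, 6, 8, 4, 10, 3, 2]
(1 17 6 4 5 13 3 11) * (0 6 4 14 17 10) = (0 6 14 17 4 5 13 3 11 1 10) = [6, 10, 2, 11, 5, 13, 14, 7, 8, 9, 0, 1, 12, 3, 17, 15, 16, 4]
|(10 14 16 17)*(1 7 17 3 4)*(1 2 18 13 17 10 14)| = 24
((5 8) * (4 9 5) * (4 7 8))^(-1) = (4 5 9)(7 8)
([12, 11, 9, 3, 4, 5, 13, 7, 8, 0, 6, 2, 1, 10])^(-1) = [9, 12, 11, 3, 4, 5, 10, 7, 8, 2, 13, 1, 0, 6]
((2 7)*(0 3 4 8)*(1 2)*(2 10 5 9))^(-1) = (0 8 4 3)(1 7 2 9 5 10)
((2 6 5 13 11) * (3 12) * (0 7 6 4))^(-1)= (0 4 2 11 13 5 6 7)(3 12)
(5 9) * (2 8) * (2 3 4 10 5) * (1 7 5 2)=(1 7 5 9)(2 8 3 4 10)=[0, 7, 8, 4, 10, 9, 6, 5, 3, 1, 2]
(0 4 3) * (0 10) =(0 4 3 10) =[4, 1, 2, 10, 3, 5, 6, 7, 8, 9, 0]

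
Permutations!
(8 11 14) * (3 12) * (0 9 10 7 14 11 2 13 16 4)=(0 9 10 7 14 8 2 13 16 4)(3 12)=[9, 1, 13, 12, 0, 5, 6, 14, 2, 10, 7, 11, 3, 16, 8, 15, 4]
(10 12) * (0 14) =(0 14)(10 12) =[14, 1, 2, 3, 4, 5, 6, 7, 8, 9, 12, 11, 10, 13, 0]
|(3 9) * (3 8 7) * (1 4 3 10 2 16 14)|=10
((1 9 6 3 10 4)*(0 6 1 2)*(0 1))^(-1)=((0 6 3 10 4 2 1 9))^(-1)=(0 9 1 2 4 10 3 6)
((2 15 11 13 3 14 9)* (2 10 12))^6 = (2 9 13)(3 15 10)(11 12 14) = ((2 15 11 13 3 14 9 10 12))^6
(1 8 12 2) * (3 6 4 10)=(1 8 12 2)(3 6 4 10)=[0, 8, 1, 6, 10, 5, 4, 7, 12, 9, 3, 11, 2]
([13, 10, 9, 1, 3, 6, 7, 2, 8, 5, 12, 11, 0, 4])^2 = (0 4 1 12 13 3 10)(2 5 7 9 6)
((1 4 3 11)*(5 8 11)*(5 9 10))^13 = ((1 4 3 9 10 5 8 11))^13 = (1 5 3 11 10 4 8 9)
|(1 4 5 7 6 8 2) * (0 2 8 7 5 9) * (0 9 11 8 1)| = 4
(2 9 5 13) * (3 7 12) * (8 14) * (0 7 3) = (0 7 12)(2 9 5 13)(8 14) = [7, 1, 9, 3, 4, 13, 6, 12, 14, 5, 10, 11, 0, 2, 8]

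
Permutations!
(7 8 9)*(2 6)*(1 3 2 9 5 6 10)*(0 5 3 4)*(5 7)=[7, 4, 10, 2, 0, 6, 9, 8, 3, 5, 1]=(0 7 8 3 2 10 1 4)(5 6 9)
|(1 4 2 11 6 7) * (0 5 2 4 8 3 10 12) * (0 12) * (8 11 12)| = 28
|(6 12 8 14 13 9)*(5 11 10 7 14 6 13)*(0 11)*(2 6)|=12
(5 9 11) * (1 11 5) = (1 11)(5 9) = [0, 11, 2, 3, 4, 9, 6, 7, 8, 5, 10, 1]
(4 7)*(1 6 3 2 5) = (1 6 3 2 5)(4 7) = [0, 6, 5, 2, 7, 1, 3, 4]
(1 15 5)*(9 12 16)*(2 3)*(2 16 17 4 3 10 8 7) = (1 15 5)(2 10 8 7)(3 16 9 12 17 4) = [0, 15, 10, 16, 3, 1, 6, 2, 7, 12, 8, 11, 17, 13, 14, 5, 9, 4]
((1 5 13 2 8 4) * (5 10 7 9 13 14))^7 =(1 4 8 2 13 9 7 10)(5 14)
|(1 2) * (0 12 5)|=6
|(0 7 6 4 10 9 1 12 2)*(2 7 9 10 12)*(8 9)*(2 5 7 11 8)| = 18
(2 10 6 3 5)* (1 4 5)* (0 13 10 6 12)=(0 13 10 12)(1 4 5 2 6 3)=[13, 4, 6, 1, 5, 2, 3, 7, 8, 9, 12, 11, 0, 10]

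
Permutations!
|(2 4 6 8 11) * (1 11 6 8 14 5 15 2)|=|(1 11)(2 4 8 6 14 5 15)|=14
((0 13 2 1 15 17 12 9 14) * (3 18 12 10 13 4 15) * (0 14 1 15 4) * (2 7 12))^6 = (1 10 3 13 18 7 2 12 15 9 17)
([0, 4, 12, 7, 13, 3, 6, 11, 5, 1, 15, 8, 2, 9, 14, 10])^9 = [0, 4, 12, 5, 13, 8, 6, 3, 11, 1, 15, 7, 2, 9, 14, 10]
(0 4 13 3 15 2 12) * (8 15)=[4, 1, 12, 8, 13, 5, 6, 7, 15, 9, 10, 11, 0, 3, 14, 2]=(0 4 13 3 8 15 2 12)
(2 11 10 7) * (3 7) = (2 11 10 3 7) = [0, 1, 11, 7, 4, 5, 6, 2, 8, 9, 3, 10]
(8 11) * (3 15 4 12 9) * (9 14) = [0, 1, 2, 15, 12, 5, 6, 7, 11, 3, 10, 8, 14, 13, 9, 4] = (3 15 4 12 14 9)(8 11)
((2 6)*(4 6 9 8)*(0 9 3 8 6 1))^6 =(0 4 3 6)(1 8 2 9)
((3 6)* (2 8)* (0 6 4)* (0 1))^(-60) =((0 6 3 4 1)(2 8))^(-60) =(8)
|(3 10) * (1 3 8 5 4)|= |(1 3 10 8 5 4)|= 6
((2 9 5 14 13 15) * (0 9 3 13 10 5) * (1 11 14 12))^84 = (15)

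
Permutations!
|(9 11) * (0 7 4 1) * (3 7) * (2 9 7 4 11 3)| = 6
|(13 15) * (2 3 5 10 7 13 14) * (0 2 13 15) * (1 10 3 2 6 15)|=|(0 6 15 14 13)(1 10 7)(3 5)|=30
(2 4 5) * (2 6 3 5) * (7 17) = (2 4)(3 5 6)(7 17) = [0, 1, 4, 5, 2, 6, 3, 17, 8, 9, 10, 11, 12, 13, 14, 15, 16, 7]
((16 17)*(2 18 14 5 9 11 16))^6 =((2 18 14 5 9 11 16 17))^6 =(2 16 9 14)(5 18 17 11)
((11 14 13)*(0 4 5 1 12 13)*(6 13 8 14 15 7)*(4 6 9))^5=((0 6 13 11 15 7 9 4 5 1 12 8 14))^5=(0 7 12 13 4 14 15 1 6 9 8 11 5)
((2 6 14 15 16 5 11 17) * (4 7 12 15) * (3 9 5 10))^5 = ((2 6 14 4 7 12 15 16 10 3 9 5 11 17))^5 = (2 12 9 6 15 5 14 16 11 4 10 17 7 3)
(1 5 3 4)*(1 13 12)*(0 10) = (0 10)(1 5 3 4 13 12) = [10, 5, 2, 4, 13, 3, 6, 7, 8, 9, 0, 11, 1, 12]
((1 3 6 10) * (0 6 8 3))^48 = (10)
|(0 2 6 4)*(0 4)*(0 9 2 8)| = 6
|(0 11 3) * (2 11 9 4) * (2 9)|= |(0 2 11 3)(4 9)|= 4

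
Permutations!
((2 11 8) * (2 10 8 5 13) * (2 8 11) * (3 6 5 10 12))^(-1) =(3 12 8 13 5 6)(10 11)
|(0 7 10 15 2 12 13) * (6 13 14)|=9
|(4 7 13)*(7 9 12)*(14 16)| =10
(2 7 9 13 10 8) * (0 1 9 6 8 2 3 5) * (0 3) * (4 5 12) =(0 1 9 13 10 2 7 6 8)(3 12 4 5) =[1, 9, 7, 12, 5, 3, 8, 6, 0, 13, 2, 11, 4, 10]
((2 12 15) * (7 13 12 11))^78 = (15) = ((2 11 7 13 12 15))^78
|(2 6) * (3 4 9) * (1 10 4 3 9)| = 6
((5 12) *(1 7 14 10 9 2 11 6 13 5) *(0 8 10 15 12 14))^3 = (0 9 6 14 1 8 2 13 15 7 10 11 5 12)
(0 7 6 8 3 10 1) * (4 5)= (0 7 6 8 3 10 1)(4 5)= [7, 0, 2, 10, 5, 4, 8, 6, 3, 9, 1]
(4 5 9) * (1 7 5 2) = (1 7 5 9 4 2) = [0, 7, 1, 3, 2, 9, 6, 5, 8, 4]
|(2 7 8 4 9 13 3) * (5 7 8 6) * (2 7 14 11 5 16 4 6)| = 9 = |(2 8 6 16 4 9 13 3 7)(5 14 11)|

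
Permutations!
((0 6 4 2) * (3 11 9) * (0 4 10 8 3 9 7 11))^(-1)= (0 3 8 10 6)(2 4)(7 11)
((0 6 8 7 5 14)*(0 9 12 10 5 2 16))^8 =(0 8 2)(5 12 14 10 9)(6 7 16)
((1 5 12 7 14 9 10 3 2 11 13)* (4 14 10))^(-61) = (1 12 10 2 13 5 7 3 11)(4 9 14)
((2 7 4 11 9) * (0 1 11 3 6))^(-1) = ((0 1 11 9 2 7 4 3 6))^(-1) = (0 6 3 4 7 2 9 11 1)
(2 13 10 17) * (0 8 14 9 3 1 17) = (0 8 14 9 3 1 17 2 13 10) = [8, 17, 13, 1, 4, 5, 6, 7, 14, 3, 0, 11, 12, 10, 9, 15, 16, 2]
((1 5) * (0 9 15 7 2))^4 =(0 2 7 15 9)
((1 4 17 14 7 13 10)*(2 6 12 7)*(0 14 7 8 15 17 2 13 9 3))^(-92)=(0 9 17 8 6 4 10 14 3 7 15 12 2 1 13)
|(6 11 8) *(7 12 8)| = 5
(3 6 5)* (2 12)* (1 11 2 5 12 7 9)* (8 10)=(1 11 2 7 9)(3 6 12 5)(8 10)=[0, 11, 7, 6, 4, 3, 12, 9, 10, 1, 8, 2, 5]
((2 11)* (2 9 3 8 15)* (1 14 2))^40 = (15)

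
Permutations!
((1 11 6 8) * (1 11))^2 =(6 11 8)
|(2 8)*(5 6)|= 2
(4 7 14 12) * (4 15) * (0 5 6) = (0 5 6)(4 7 14 12 15) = [5, 1, 2, 3, 7, 6, 0, 14, 8, 9, 10, 11, 15, 13, 12, 4]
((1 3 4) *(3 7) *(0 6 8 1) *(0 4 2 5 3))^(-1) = (0 7 1 8 6)(2 3 5)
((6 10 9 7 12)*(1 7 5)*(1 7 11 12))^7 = ((1 11 12 6 10 9 5 7))^7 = (1 7 5 9 10 6 12 11)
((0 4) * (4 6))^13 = (0 6 4)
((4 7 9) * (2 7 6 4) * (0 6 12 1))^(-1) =((0 6 4 12 1)(2 7 9))^(-1) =(0 1 12 4 6)(2 9 7)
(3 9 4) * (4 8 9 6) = (3 6 4)(8 9) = [0, 1, 2, 6, 3, 5, 4, 7, 9, 8]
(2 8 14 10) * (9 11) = (2 8 14 10)(9 11) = [0, 1, 8, 3, 4, 5, 6, 7, 14, 11, 2, 9, 12, 13, 10]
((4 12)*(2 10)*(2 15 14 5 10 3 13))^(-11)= ((2 3 13)(4 12)(5 10 15 14))^(-11)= (2 3 13)(4 12)(5 10 15 14)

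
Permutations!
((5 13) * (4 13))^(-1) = (4 5 13)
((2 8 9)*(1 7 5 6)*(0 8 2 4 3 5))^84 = (0 4 6)(1 8 3)(5 7 9)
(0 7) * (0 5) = (0 7 5) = [7, 1, 2, 3, 4, 0, 6, 5]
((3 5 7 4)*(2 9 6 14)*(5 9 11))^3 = (2 7 9)(3 14 5)(4 6 11)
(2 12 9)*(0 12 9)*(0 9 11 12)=(2 11 12 9)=[0, 1, 11, 3, 4, 5, 6, 7, 8, 2, 10, 12, 9]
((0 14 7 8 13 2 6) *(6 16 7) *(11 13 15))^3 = (2 8 13 7 11 16 15)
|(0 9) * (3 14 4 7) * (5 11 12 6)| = 4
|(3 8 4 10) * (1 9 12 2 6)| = 20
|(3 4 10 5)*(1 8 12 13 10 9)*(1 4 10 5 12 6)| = 30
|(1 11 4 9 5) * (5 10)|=6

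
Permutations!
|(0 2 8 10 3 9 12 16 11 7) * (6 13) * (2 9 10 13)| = 12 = |(0 9 12 16 11 7)(2 8 13 6)(3 10)|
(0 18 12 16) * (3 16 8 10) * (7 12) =(0 18 7 12 8 10 3 16) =[18, 1, 2, 16, 4, 5, 6, 12, 10, 9, 3, 11, 8, 13, 14, 15, 0, 17, 7]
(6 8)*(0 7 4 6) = (0 7 4 6 8) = [7, 1, 2, 3, 6, 5, 8, 4, 0]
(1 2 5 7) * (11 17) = (1 2 5 7)(11 17) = [0, 2, 5, 3, 4, 7, 6, 1, 8, 9, 10, 17, 12, 13, 14, 15, 16, 11]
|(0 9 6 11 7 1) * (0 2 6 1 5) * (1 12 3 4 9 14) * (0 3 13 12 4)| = 18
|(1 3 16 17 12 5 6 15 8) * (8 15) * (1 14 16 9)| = |(1 3 9)(5 6 8 14 16 17 12)| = 21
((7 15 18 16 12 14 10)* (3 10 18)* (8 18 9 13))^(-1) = ((3 10 7 15)(8 18 16 12 14 9 13))^(-1) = (3 15 7 10)(8 13 9 14 12 16 18)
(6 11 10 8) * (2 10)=(2 10 8 6 11)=[0, 1, 10, 3, 4, 5, 11, 7, 6, 9, 8, 2]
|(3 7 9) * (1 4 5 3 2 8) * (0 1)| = |(0 1 4 5 3 7 9 2 8)| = 9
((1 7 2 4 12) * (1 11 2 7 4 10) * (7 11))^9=((1 4 12 7 11 2 10))^9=(1 12 11 10 4 7 2)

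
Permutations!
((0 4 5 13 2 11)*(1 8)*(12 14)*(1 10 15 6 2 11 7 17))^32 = (17)(0 5 11 4 13)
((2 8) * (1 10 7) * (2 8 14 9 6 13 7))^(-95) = (1 10 2 14 9 6 13 7)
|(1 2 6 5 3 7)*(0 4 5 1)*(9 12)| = 30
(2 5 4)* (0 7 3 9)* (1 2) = [7, 2, 5, 9, 1, 4, 6, 3, 8, 0] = (0 7 3 9)(1 2 5 4)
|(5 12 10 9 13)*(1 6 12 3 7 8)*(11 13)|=11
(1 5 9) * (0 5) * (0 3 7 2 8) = (0 5 9 1 3 7 2 8) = [5, 3, 8, 7, 4, 9, 6, 2, 0, 1]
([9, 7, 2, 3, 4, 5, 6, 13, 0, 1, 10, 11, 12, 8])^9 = [7, 8, 2, 3, 4, 5, 6, 0, 1, 13, 10, 11, 12, 9]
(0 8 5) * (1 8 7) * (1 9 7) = (0 1 8 5)(7 9) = [1, 8, 2, 3, 4, 0, 6, 9, 5, 7]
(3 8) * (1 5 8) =(1 5 8 3) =[0, 5, 2, 1, 4, 8, 6, 7, 3]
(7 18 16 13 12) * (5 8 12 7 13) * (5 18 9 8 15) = (5 15)(7 9 8 12 13)(16 18) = [0, 1, 2, 3, 4, 15, 6, 9, 12, 8, 10, 11, 13, 7, 14, 5, 18, 17, 16]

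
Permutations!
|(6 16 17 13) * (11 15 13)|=6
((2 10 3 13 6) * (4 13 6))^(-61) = (2 6 3 10)(4 13)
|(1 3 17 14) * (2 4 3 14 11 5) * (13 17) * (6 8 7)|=|(1 14)(2 4 3 13 17 11 5)(6 8 7)|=42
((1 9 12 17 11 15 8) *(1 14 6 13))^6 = ((1 9 12 17 11 15 8 14 6 13))^6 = (1 8 12 6 11)(9 14 17 13 15)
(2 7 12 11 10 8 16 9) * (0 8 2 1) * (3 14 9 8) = (0 3 14 9 1)(2 7 12 11 10)(8 16) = [3, 0, 7, 14, 4, 5, 6, 12, 16, 1, 2, 10, 11, 13, 9, 15, 8]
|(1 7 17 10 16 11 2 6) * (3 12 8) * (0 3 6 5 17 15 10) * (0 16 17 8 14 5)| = 15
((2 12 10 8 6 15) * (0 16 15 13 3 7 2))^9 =((0 16 15)(2 12 10 8 6 13 3 7))^9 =(16)(2 12 10 8 6 13 3 7)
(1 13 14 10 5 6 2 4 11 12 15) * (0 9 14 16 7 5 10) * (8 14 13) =[9, 8, 4, 3, 11, 6, 2, 5, 14, 13, 10, 12, 15, 16, 0, 1, 7] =(0 9 13 16 7 5 6 2 4 11 12 15 1 8 14)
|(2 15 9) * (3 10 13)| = |(2 15 9)(3 10 13)| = 3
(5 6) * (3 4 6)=(3 4 6 5)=[0, 1, 2, 4, 6, 3, 5]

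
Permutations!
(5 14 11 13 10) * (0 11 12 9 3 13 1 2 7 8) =[11, 2, 7, 13, 4, 14, 6, 8, 0, 3, 5, 1, 9, 10, 12] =(0 11 1 2 7 8)(3 13 10 5 14 12 9)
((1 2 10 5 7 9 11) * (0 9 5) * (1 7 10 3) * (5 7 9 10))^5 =((0 10)(1 2 3)(9 11))^5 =(0 10)(1 3 2)(9 11)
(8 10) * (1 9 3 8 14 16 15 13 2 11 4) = [0, 9, 11, 8, 1, 5, 6, 7, 10, 3, 14, 4, 12, 2, 16, 13, 15] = (1 9 3 8 10 14 16 15 13 2 11 4)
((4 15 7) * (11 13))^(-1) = (4 7 15)(11 13)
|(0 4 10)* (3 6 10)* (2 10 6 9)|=|(0 4 3 9 2 10)|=6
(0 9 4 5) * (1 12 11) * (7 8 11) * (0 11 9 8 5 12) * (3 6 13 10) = [8, 0, 2, 6, 12, 11, 13, 5, 9, 4, 3, 1, 7, 10] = (0 8 9 4 12 7 5 11 1)(3 6 13 10)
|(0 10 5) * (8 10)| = 4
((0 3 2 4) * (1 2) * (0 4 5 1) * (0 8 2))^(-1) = ((0 3 8 2 5 1))^(-1) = (0 1 5 2 8 3)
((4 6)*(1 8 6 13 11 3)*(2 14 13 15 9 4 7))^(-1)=(1 3 11 13 14 2 7 6 8)(4 9 15)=((1 8 6 7 2 14 13 11 3)(4 15 9))^(-1)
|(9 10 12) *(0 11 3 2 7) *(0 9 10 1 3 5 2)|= 8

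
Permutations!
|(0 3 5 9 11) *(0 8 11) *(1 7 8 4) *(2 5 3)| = 20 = |(0 2 5 9)(1 7 8 11 4)|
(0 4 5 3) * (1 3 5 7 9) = [4, 3, 2, 0, 7, 5, 6, 9, 8, 1] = (0 4 7 9 1 3)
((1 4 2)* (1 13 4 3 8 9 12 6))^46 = (1 12 8)(2 13 4)(3 6 9)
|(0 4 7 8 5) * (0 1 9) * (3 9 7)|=4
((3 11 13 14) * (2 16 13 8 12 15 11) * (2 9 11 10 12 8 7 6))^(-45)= (16)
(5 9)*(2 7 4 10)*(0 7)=[7, 1, 0, 3, 10, 9, 6, 4, 8, 5, 2]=(0 7 4 10 2)(5 9)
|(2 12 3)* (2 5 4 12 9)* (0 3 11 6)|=|(0 3 5 4 12 11 6)(2 9)|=14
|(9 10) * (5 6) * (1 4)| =|(1 4)(5 6)(9 10)| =2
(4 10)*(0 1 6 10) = (0 1 6 10 4) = [1, 6, 2, 3, 0, 5, 10, 7, 8, 9, 4]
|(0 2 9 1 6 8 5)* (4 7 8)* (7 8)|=8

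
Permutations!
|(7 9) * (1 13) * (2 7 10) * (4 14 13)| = |(1 4 14 13)(2 7 9 10)| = 4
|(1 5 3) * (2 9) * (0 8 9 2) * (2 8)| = |(0 2 8 9)(1 5 3)| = 12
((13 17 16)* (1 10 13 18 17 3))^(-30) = (18)(1 13)(3 10)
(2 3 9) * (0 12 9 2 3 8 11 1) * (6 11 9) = [12, 0, 8, 2, 4, 5, 11, 7, 9, 3, 10, 1, 6] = (0 12 6 11 1)(2 8 9 3)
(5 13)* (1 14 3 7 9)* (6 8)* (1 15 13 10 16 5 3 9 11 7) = (1 14 9 15 13 3)(5 10 16)(6 8)(7 11) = [0, 14, 2, 1, 4, 10, 8, 11, 6, 15, 16, 7, 12, 3, 9, 13, 5]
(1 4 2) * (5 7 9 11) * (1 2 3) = (1 4 3)(5 7 9 11) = [0, 4, 2, 1, 3, 7, 6, 9, 8, 11, 10, 5]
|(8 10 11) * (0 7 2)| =|(0 7 2)(8 10 11)| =3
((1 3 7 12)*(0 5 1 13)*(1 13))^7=(0 5 13)(1 12 7 3)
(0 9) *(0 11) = [9, 1, 2, 3, 4, 5, 6, 7, 8, 11, 10, 0] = (0 9 11)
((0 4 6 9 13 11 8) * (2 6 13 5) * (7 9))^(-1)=((0 4 13 11 8)(2 6 7 9 5))^(-1)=(0 8 11 13 4)(2 5 9 7 6)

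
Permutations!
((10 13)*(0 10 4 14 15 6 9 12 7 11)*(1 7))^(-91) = (0 15 7 4 12 10 6 11 14 1 13 9)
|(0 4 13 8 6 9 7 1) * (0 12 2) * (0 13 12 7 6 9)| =8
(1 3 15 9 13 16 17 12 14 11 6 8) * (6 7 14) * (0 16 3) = (0 16 17 12 6 8 1)(3 15 9 13)(7 14 11) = [16, 0, 2, 15, 4, 5, 8, 14, 1, 13, 10, 7, 6, 3, 11, 9, 17, 12]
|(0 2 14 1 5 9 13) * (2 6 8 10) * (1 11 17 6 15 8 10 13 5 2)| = 28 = |(0 15 8 13)(1 2 14 11 17 6 10)(5 9)|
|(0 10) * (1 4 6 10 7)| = 6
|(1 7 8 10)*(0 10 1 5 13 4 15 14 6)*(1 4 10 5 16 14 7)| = 28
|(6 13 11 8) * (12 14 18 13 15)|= |(6 15 12 14 18 13 11 8)|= 8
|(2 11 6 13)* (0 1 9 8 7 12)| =|(0 1 9 8 7 12)(2 11 6 13)| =12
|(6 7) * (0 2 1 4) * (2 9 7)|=|(0 9 7 6 2 1 4)|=7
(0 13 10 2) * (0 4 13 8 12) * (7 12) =(0 8 7 12)(2 4 13 10) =[8, 1, 4, 3, 13, 5, 6, 12, 7, 9, 2, 11, 0, 10]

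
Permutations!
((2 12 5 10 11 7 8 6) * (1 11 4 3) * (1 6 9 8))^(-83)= ((1 11 7)(2 12 5 10 4 3 6)(8 9))^(-83)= (1 11 7)(2 12 5 10 4 3 6)(8 9)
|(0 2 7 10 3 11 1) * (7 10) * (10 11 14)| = 12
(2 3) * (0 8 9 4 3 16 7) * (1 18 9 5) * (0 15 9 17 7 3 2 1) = (0 8 5)(1 18 17 7 15 9 4 2 16 3) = [8, 18, 16, 1, 2, 0, 6, 15, 5, 4, 10, 11, 12, 13, 14, 9, 3, 7, 17]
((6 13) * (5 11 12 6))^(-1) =(5 13 6 12 11)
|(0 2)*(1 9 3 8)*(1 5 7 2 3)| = 6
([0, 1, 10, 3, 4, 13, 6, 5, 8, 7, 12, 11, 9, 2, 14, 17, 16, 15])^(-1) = (2 13 5 7 9 12 10)(15 17)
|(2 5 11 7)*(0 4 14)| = |(0 4 14)(2 5 11 7)| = 12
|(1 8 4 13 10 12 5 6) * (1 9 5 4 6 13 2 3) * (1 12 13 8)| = 4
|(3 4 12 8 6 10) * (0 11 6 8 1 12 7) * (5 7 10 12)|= 21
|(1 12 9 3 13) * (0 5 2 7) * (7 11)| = |(0 5 2 11 7)(1 12 9 3 13)| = 5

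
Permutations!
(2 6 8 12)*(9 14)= (2 6 8 12)(9 14)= [0, 1, 6, 3, 4, 5, 8, 7, 12, 14, 10, 11, 2, 13, 9]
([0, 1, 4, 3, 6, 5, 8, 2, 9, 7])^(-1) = (2 7 9 8 6 4)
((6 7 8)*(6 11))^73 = ((6 7 8 11))^73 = (6 7 8 11)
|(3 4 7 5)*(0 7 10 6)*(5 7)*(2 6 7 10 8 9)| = |(0 5 3 4 8 9 2 6)(7 10)| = 8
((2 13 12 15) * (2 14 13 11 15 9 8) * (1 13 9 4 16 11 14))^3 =((1 13 12 4 16 11 15)(2 14 9 8))^3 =(1 4 15 12 11 13 16)(2 8 9 14)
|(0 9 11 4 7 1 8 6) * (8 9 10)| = 20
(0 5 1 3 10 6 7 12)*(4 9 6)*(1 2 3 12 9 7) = (0 5 2 3 10 4 7 9 6 1 12) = [5, 12, 3, 10, 7, 2, 1, 9, 8, 6, 4, 11, 0]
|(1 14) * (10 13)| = 2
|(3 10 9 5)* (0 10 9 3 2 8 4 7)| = |(0 10 3 9 5 2 8 4 7)| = 9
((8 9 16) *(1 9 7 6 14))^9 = (1 16 7 14 9 8 6)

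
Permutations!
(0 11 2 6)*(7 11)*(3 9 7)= (0 3 9 7 11 2 6)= [3, 1, 6, 9, 4, 5, 0, 11, 8, 7, 10, 2]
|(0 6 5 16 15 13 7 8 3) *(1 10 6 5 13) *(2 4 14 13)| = 14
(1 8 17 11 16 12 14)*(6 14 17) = (1 8 6 14)(11 16 12 17) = [0, 8, 2, 3, 4, 5, 14, 7, 6, 9, 10, 16, 17, 13, 1, 15, 12, 11]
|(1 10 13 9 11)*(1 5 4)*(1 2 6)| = |(1 10 13 9 11 5 4 2 6)| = 9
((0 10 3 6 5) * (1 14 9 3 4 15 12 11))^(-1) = ((0 10 4 15 12 11 1 14 9 3 6 5))^(-1) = (0 5 6 3 9 14 1 11 12 15 4 10)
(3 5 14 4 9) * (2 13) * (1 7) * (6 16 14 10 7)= (1 6 16 14 4 9 3 5 10 7)(2 13)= [0, 6, 13, 5, 9, 10, 16, 1, 8, 3, 7, 11, 12, 2, 4, 15, 14]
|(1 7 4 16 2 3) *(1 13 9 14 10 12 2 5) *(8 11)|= |(1 7 4 16 5)(2 3 13 9 14 10 12)(8 11)|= 70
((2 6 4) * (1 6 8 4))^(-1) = ((1 6)(2 8 4))^(-1) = (1 6)(2 4 8)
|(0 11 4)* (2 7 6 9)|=|(0 11 4)(2 7 6 9)|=12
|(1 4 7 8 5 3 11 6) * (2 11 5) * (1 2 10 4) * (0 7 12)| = 6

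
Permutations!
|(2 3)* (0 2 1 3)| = 2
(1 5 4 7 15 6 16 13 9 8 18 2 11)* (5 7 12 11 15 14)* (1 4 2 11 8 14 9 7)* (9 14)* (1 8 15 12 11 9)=(1 8 18 9)(2 12 15 6 16 13 7 14 5)(4 11)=[0, 8, 12, 3, 11, 2, 16, 14, 18, 1, 10, 4, 15, 7, 5, 6, 13, 17, 9]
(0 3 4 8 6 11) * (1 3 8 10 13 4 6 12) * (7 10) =(0 8 12 1 3 6 11)(4 7 10 13) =[8, 3, 2, 6, 7, 5, 11, 10, 12, 9, 13, 0, 1, 4]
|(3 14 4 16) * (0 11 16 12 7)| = 8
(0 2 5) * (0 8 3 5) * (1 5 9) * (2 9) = (0 9 1 5 8 3 2) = [9, 5, 0, 2, 4, 8, 6, 7, 3, 1]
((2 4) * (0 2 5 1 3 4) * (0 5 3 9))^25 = ((0 2 5 1 9)(3 4))^25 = (9)(3 4)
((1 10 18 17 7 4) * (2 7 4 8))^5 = (18)(2 8 7)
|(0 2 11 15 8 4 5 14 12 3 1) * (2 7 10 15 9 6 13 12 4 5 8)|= 12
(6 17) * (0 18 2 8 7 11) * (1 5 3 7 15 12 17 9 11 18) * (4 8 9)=[1, 5, 9, 7, 8, 3, 4, 18, 15, 11, 10, 0, 17, 13, 14, 12, 16, 6, 2]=(0 1 5 3 7 18 2 9 11)(4 8 15 12 17 6)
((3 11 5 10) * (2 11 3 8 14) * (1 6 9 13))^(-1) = (1 13 9 6)(2 14 8 10 5 11)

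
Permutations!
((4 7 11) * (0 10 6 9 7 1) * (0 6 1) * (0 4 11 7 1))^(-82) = ((11)(0 10)(1 6 9))^(-82) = (11)(1 9 6)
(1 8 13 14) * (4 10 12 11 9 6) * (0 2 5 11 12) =(0 2 5 11 9 6 4 10)(1 8 13 14) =[2, 8, 5, 3, 10, 11, 4, 7, 13, 6, 0, 9, 12, 14, 1]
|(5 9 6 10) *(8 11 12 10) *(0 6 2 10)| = 20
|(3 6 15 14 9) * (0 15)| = 6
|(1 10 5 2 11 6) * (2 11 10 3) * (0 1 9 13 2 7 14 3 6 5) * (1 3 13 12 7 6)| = |(0 3 6 9 12 7 14 13 2 10)(5 11)| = 10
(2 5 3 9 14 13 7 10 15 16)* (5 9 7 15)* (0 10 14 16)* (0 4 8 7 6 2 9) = [10, 1, 0, 6, 8, 3, 2, 14, 7, 16, 5, 11, 12, 15, 13, 4, 9] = (0 10 5 3 6 2)(4 8 7 14 13 15)(9 16)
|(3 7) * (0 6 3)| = 4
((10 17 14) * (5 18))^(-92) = (18)(10 17 14)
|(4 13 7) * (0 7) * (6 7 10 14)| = |(0 10 14 6 7 4 13)| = 7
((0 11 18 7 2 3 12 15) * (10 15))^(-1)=((0 11 18 7 2 3 12 10 15))^(-1)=(0 15 10 12 3 2 7 18 11)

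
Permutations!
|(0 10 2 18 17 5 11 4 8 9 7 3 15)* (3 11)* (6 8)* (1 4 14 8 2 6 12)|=45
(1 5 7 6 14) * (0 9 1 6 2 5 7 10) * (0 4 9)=[0, 7, 5, 3, 9, 10, 14, 2, 8, 1, 4, 11, 12, 13, 6]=(1 7 2 5 10 4 9)(6 14)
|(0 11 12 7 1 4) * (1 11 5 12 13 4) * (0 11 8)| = |(0 5 12 7 8)(4 11 13)| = 15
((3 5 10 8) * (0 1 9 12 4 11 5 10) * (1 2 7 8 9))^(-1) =(0 5 11 4 12 9 10 3 8 7 2)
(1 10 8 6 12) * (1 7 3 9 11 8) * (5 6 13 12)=[0, 10, 2, 9, 4, 6, 5, 3, 13, 11, 1, 8, 7, 12]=(1 10)(3 9 11 8 13 12 7)(5 6)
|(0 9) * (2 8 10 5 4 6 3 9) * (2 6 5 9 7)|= 8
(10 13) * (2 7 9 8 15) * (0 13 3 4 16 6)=(0 13 10 3 4 16 6)(2 7 9 8 15)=[13, 1, 7, 4, 16, 5, 0, 9, 15, 8, 3, 11, 12, 10, 14, 2, 6]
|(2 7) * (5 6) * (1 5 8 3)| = 10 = |(1 5 6 8 3)(2 7)|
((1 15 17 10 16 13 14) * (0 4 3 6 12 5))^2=((0 4 3 6 12 5)(1 15 17 10 16 13 14))^2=(0 3 12)(1 17 16 14 15 10 13)(4 6 5)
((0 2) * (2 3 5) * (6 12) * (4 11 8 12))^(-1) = (0 2 5 3)(4 6 12 8 11)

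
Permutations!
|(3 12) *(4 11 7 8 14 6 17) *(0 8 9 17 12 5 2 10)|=45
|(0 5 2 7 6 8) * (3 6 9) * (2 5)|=|(0 2 7 9 3 6 8)|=7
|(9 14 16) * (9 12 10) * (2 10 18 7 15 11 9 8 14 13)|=|(2 10 8 14 16 12 18 7 15 11 9 13)|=12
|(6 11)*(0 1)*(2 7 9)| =|(0 1)(2 7 9)(6 11)| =6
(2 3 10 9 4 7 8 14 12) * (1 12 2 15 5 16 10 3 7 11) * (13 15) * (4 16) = (1 12 13 15 5 4 11)(2 7 8 14)(9 16 10) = [0, 12, 7, 3, 11, 4, 6, 8, 14, 16, 9, 1, 13, 15, 2, 5, 10]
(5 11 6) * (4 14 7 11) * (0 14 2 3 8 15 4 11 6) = [14, 1, 3, 8, 2, 11, 5, 6, 15, 9, 10, 0, 12, 13, 7, 4] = (0 14 7 6 5 11)(2 3 8 15 4)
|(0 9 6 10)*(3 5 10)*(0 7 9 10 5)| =6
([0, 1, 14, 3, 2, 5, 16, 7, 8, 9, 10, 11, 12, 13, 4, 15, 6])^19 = [0, 1, 14, 3, 2, 5, 16, 7, 8, 9, 10, 11, 12, 13, 4, 15, 6]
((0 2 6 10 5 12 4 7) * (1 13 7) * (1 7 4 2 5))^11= (0 5 12 2 6 10 1 13 4 7)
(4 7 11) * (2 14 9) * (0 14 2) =(0 14 9)(4 7 11) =[14, 1, 2, 3, 7, 5, 6, 11, 8, 0, 10, 4, 12, 13, 9]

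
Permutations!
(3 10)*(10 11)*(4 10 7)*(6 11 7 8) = [0, 1, 2, 7, 10, 5, 11, 4, 6, 9, 3, 8] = (3 7 4 10)(6 11 8)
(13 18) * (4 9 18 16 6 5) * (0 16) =(0 16 6 5 4 9 18 13) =[16, 1, 2, 3, 9, 4, 5, 7, 8, 18, 10, 11, 12, 0, 14, 15, 6, 17, 13]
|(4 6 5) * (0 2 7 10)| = 12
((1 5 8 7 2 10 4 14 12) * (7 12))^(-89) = (1 12 8 5)(2 10 4 14 7)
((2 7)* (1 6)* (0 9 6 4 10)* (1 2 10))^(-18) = ((0 9 6 2 7 10)(1 4))^(-18) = (10)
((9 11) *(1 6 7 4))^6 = (11)(1 7)(4 6)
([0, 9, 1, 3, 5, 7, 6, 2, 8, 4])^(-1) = [0, 2, 7, 3, 9, 4, 6, 5, 8, 1]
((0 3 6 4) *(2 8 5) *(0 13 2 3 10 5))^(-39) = (0 13 3)(2 6 10)(4 5 8)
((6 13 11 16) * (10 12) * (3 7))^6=((3 7)(6 13 11 16)(10 12))^6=(6 11)(13 16)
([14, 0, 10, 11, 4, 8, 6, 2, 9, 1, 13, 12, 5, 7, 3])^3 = (0 11 8)(1 3 5)(2 7 13 10)(9 14 12)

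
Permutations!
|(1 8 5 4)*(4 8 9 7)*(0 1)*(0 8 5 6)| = 7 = |(0 1 9 7 4 8 6)|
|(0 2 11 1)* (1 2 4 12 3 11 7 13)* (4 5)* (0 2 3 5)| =12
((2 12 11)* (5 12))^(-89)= ((2 5 12 11))^(-89)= (2 11 12 5)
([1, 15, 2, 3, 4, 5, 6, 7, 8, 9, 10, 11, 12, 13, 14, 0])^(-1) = [15, 0, 2, 3, 4, 5, 6, 7, 8, 9, 10, 11, 12, 13, 14, 1]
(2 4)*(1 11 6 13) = (1 11 6 13)(2 4) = [0, 11, 4, 3, 2, 5, 13, 7, 8, 9, 10, 6, 12, 1]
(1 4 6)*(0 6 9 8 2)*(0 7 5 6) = (1 4 9 8 2 7 5 6) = [0, 4, 7, 3, 9, 6, 1, 5, 2, 8]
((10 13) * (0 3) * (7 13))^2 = (7 10 13) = ((0 3)(7 13 10))^2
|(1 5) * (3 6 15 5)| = |(1 3 6 15 5)| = 5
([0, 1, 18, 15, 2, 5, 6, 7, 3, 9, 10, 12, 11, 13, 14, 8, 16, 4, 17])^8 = (18)(3 8 15)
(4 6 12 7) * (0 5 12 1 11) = [5, 11, 2, 3, 6, 12, 1, 4, 8, 9, 10, 0, 7] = (0 5 12 7 4 6 1 11)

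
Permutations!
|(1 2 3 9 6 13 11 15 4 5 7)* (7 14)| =12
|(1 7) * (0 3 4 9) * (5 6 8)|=|(0 3 4 9)(1 7)(5 6 8)|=12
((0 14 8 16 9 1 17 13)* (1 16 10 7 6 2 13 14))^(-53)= (0 6 8 1 2 10 17 13 7 14)(9 16)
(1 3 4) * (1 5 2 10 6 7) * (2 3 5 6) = (1 5 3 4 6 7)(2 10) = [0, 5, 10, 4, 6, 3, 7, 1, 8, 9, 2]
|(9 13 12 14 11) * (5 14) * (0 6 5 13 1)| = 14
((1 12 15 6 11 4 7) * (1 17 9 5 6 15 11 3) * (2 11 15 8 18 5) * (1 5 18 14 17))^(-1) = (18)(1 7 4 11 2 9 17 14 8 15 12)(3 6 5)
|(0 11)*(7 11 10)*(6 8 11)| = 6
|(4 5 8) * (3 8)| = |(3 8 4 5)| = 4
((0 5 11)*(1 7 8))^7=((0 5 11)(1 7 8))^7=(0 5 11)(1 7 8)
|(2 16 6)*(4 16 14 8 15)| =7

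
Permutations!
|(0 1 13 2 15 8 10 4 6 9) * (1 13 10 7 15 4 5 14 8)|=|(0 13 2 4 6 9)(1 10 5 14 8 7 15)|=42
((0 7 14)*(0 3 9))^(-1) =(0 9 3 14 7)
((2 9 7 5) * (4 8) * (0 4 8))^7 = ((0 4)(2 9 7 5))^7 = (0 4)(2 5 7 9)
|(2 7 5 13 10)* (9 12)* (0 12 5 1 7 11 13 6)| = 20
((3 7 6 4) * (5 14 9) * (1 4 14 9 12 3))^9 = ((1 4)(3 7 6 14 12)(5 9))^9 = (1 4)(3 12 14 6 7)(5 9)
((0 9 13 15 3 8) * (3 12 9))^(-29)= ((0 3 8)(9 13 15 12))^(-29)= (0 3 8)(9 12 15 13)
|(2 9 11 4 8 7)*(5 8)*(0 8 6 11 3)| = |(0 8 7 2 9 3)(4 5 6 11)| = 12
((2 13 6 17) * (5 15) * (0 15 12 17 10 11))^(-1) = (0 11 10 6 13 2 17 12 5 15)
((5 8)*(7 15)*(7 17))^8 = (7 17 15)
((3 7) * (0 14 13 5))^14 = (0 13)(5 14)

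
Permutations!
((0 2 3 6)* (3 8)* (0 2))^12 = ((2 8 3 6))^12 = (8)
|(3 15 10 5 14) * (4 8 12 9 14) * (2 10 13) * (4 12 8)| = |(2 10 5 12 9 14 3 15 13)| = 9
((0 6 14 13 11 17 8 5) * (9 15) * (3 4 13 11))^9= (0 14 17 5 6 11 8)(9 15)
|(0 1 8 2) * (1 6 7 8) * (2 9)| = 6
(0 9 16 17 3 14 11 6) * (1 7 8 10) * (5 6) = (0 9 16 17 3 14 11 5 6)(1 7 8 10) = [9, 7, 2, 14, 4, 6, 0, 8, 10, 16, 1, 5, 12, 13, 11, 15, 17, 3]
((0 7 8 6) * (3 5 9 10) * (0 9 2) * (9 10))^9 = ((0 7 8 6 10 3 5 2))^9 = (0 7 8 6 10 3 5 2)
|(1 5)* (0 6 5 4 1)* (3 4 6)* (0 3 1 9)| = 7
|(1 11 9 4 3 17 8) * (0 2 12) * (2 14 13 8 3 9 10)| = 18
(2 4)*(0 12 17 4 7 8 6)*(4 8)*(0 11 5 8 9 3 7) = (0 12 17 9 3 7 4 2)(5 8 6 11) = [12, 1, 0, 7, 2, 8, 11, 4, 6, 3, 10, 5, 17, 13, 14, 15, 16, 9]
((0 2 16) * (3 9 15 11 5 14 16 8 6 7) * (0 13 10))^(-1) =((0 2 8 6 7 3 9 15 11 5 14 16 13 10))^(-1) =(0 10 13 16 14 5 11 15 9 3 7 6 8 2)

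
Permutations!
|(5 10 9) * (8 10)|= |(5 8 10 9)|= 4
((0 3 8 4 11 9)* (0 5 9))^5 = (11)(5 9)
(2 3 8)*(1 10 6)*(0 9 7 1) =[9, 10, 3, 8, 4, 5, 0, 1, 2, 7, 6] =(0 9 7 1 10 6)(2 3 8)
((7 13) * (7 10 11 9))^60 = ((7 13 10 11 9))^60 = (13)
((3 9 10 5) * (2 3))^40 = (10)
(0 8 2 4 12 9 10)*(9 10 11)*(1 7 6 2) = (0 8 1 7 6 2 4 12 10)(9 11) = [8, 7, 4, 3, 12, 5, 2, 6, 1, 11, 0, 9, 10]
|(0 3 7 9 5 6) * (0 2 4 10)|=|(0 3 7 9 5 6 2 4 10)|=9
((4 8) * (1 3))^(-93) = ((1 3)(4 8))^(-93) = (1 3)(4 8)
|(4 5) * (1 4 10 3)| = 5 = |(1 4 5 10 3)|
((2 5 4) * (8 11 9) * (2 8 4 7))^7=(2 5 7)(4 9 11 8)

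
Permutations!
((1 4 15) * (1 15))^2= ((15)(1 4))^2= (15)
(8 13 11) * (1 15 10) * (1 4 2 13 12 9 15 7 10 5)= (1 7 10 4 2 13 11 8 12 9 15 5)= [0, 7, 13, 3, 2, 1, 6, 10, 12, 15, 4, 8, 9, 11, 14, 5]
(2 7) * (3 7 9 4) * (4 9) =(9)(2 4 3 7) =[0, 1, 4, 7, 3, 5, 6, 2, 8, 9]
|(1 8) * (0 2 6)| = 6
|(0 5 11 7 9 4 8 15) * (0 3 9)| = 20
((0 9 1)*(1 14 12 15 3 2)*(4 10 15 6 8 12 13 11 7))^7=(0 10 14 3 11 1 4 9 15 13 2 7)(6 8 12)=((0 9 14 13 11 7 4 10 15 3 2 1)(6 8 12))^7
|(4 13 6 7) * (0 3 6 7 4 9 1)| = |(0 3 6 4 13 7 9 1)| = 8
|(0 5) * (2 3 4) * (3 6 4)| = 6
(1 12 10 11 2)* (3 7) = [0, 12, 1, 7, 4, 5, 6, 3, 8, 9, 11, 2, 10] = (1 12 10 11 2)(3 7)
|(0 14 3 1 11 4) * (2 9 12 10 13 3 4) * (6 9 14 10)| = |(0 10 13 3 1 11 2 14 4)(6 9 12)| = 9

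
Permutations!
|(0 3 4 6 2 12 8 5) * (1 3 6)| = 6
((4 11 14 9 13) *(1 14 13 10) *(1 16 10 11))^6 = (16)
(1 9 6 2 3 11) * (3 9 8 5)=(1 8 5 3 11)(2 9 6)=[0, 8, 9, 11, 4, 3, 2, 7, 5, 6, 10, 1]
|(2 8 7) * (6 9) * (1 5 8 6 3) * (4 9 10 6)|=8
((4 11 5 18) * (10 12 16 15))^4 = (18)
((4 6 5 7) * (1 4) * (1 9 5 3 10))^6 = (1 4 6 3 10)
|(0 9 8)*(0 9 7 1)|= |(0 7 1)(8 9)|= 6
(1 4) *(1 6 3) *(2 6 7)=(1 4 7 2 6 3)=[0, 4, 6, 1, 7, 5, 3, 2]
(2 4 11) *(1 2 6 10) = [0, 2, 4, 3, 11, 5, 10, 7, 8, 9, 1, 6] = (1 2 4 11 6 10)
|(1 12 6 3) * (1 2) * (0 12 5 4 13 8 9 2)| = 28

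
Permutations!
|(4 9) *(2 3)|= 2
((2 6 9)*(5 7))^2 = (2 9 6)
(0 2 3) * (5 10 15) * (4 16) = (0 2 3)(4 16)(5 10 15) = [2, 1, 3, 0, 16, 10, 6, 7, 8, 9, 15, 11, 12, 13, 14, 5, 4]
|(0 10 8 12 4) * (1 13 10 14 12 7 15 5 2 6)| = 36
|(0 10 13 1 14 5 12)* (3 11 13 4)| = 10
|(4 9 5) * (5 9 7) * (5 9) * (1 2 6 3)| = |(1 2 6 3)(4 7 9 5)| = 4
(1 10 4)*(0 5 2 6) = (0 5 2 6)(1 10 4) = [5, 10, 6, 3, 1, 2, 0, 7, 8, 9, 4]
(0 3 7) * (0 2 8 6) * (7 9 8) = (0 3 9 8 6)(2 7) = [3, 1, 7, 9, 4, 5, 0, 2, 6, 8]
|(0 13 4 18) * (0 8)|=5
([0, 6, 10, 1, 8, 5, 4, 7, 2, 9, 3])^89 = [0, 10, 4, 2, 1, 5, 3, 7, 6, 9, 8]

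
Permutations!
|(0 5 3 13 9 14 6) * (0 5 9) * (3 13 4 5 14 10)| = 14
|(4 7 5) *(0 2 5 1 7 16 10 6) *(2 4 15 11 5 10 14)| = |(0 4 16 14 2 10 6)(1 7)(5 15 11)| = 42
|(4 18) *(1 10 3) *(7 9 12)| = 6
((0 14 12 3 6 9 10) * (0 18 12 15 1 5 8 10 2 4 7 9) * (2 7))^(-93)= ((0 14 15 1 5 8 10 18 12 3 6)(2 4)(7 9))^(-93)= (0 10 14 18 15 12 1 3 5 6 8)(2 4)(7 9)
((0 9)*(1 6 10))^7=((0 9)(1 6 10))^7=(0 9)(1 6 10)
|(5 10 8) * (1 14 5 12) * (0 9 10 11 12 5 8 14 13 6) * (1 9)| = |(0 1 13 6)(5 11 12 9 10 14 8)| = 28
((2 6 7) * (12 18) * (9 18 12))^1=(2 6 7)(9 18)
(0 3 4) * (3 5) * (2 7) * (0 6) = [5, 1, 7, 4, 6, 3, 0, 2] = (0 5 3 4 6)(2 7)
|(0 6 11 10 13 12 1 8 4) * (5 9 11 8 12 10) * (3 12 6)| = |(0 3 12 1 6 8 4)(5 9 11)(10 13)| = 42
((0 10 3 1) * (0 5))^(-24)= (0 10 3 1 5)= ((0 10 3 1 5))^(-24)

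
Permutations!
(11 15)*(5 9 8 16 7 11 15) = (5 9 8 16 7 11) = [0, 1, 2, 3, 4, 9, 6, 11, 16, 8, 10, 5, 12, 13, 14, 15, 7]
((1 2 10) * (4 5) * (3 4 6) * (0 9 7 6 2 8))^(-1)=(0 8 1 10 2 5 4 3 6 7 9)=((0 9 7 6 3 4 5 2 10 1 8))^(-1)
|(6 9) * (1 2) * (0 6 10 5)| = 10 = |(0 6 9 10 5)(1 2)|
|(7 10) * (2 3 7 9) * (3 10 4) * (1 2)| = 12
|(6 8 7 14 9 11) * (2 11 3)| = |(2 11 6 8 7 14 9 3)| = 8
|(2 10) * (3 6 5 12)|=|(2 10)(3 6 5 12)|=4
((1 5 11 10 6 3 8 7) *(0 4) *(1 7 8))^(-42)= ((0 4)(1 5 11 10 6 3))^(-42)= (11)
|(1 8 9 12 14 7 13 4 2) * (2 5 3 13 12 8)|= |(1 2)(3 13 4 5)(7 12 14)(8 9)|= 12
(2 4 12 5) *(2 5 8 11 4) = (4 12 8 11) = [0, 1, 2, 3, 12, 5, 6, 7, 11, 9, 10, 4, 8]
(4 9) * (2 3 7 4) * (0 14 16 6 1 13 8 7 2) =(0 14 16 6 1 13 8 7 4 9)(2 3) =[14, 13, 3, 2, 9, 5, 1, 4, 7, 0, 10, 11, 12, 8, 16, 15, 6]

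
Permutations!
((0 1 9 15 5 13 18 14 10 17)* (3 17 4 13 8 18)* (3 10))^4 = (0 5 3 9 18)(1 8 17 15 14)(4 13 10)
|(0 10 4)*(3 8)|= 6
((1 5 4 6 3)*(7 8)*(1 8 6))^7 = (1 5 4)(3 6 7 8)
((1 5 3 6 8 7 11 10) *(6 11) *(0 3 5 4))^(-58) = ((0 3 11 10 1 4)(6 8 7))^(-58) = (0 11 1)(3 10 4)(6 7 8)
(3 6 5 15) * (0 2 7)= (0 2 7)(3 6 5 15)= [2, 1, 7, 6, 4, 15, 5, 0, 8, 9, 10, 11, 12, 13, 14, 3]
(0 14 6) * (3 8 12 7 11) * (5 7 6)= (0 14 5 7 11 3 8 12 6)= [14, 1, 2, 8, 4, 7, 0, 11, 12, 9, 10, 3, 6, 13, 5]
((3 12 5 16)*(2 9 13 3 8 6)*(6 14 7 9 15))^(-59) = (2 15 6)(3 8 13 16 9 5 7 12 14)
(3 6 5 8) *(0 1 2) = (0 1 2)(3 6 5 8) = [1, 2, 0, 6, 4, 8, 5, 7, 3]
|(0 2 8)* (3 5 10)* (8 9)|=12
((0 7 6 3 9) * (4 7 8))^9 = (0 4 6 9 8 7 3)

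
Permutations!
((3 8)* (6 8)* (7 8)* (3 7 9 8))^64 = ((3 6 9 8 7))^64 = (3 7 8 9 6)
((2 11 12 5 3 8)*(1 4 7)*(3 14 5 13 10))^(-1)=((1 4 7)(2 11 12 13 10 3 8)(5 14))^(-1)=(1 7 4)(2 8 3 10 13 12 11)(5 14)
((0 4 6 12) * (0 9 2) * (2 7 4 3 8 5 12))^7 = ((0 3 8 5 12 9 7 4 6 2))^7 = (0 4 12 3 6 9 8 2 7 5)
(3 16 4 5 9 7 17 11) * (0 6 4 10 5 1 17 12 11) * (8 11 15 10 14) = (0 6 4 1 17)(3 16 14 8 11)(5 9 7 12 15 10) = [6, 17, 2, 16, 1, 9, 4, 12, 11, 7, 5, 3, 15, 13, 8, 10, 14, 0]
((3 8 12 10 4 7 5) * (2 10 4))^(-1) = (2 10)(3 5 7 4 12 8)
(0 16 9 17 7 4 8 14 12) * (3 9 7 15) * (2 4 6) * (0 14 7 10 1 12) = [16, 12, 4, 9, 8, 5, 2, 6, 7, 17, 1, 11, 14, 13, 0, 3, 10, 15] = (0 16 10 1 12 14)(2 4 8 7 6)(3 9 17 15)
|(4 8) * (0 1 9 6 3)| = 10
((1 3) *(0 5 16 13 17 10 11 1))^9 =(17)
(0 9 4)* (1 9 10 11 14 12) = (0 10 11 14 12 1 9 4) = [10, 9, 2, 3, 0, 5, 6, 7, 8, 4, 11, 14, 1, 13, 12]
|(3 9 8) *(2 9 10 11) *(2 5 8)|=10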